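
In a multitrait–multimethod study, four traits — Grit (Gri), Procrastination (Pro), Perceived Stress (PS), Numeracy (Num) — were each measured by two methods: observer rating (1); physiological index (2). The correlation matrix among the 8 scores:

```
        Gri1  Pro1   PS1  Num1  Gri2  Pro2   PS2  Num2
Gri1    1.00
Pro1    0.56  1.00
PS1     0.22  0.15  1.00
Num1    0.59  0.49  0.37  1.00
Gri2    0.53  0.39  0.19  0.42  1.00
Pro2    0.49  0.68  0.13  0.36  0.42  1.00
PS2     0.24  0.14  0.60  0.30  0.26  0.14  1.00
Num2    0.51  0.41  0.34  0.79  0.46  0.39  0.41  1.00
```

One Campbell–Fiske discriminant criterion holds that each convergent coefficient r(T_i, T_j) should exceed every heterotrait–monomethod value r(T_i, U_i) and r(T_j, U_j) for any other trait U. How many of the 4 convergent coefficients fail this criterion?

1

Each convergent coefficient versus the relevant comparison correlations:
Gri (methods 1·2): 0.53 vs {0.56, 0.42, 0.22, 0.26, 0.59, 0.46} → fail.
Pro (methods 1·2): 0.68 vs {0.56, 0.42, 0.15, 0.14, 0.49, 0.39} → pass.
PS (methods 1·2): 0.60 vs {0.22, 0.26, 0.15, 0.14, 0.37, 0.41} → pass.
Num (methods 1·2): 0.79 vs {0.59, 0.46, 0.49, 0.39, 0.37, 0.41} → pass.
1 of 4 fail.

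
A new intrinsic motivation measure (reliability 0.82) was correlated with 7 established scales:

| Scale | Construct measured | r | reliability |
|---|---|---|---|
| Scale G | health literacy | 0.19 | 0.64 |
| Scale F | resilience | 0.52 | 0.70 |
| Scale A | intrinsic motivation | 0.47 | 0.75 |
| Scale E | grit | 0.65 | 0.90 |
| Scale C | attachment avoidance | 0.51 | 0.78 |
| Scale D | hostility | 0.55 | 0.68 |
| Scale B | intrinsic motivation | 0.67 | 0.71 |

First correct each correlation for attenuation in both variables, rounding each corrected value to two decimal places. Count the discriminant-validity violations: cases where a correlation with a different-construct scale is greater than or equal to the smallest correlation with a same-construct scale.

4

Disattenuated r (r / √(r_scale · r_new)):
  Scale G (disc): 0.19 / √(0.64·0.82) = 0.26
  Scale F (disc): 0.52 / √(0.70·0.82) = 0.69
  Scale A (conv): 0.47 / √(0.75·0.82) = 0.60
  Scale E (disc): 0.65 / √(0.90·0.82) = 0.76
  Scale C (disc): 0.51 / √(0.78·0.82) = 0.64
  Scale D (disc): 0.55 / √(0.68·0.82) = 0.74
  Scale B (conv): 0.67 / √(0.71·0.82) = 0.88
Smallest convergent = 0.60. Discriminant values: 0.26, 0.69, 0.76, 0.64, 0.74; count ≥ 0.60 → 4.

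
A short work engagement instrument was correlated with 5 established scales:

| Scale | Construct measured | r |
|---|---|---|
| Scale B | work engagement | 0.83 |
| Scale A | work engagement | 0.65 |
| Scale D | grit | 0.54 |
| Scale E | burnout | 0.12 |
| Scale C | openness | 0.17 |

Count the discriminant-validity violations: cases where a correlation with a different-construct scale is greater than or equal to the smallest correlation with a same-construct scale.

Convergent (same construct = work engagement): Scale B, Scale A.
Smallest convergent = 0.65. Discriminant values: 0.54, 0.12, 0.17; count ≥ 0.65 → 0.

0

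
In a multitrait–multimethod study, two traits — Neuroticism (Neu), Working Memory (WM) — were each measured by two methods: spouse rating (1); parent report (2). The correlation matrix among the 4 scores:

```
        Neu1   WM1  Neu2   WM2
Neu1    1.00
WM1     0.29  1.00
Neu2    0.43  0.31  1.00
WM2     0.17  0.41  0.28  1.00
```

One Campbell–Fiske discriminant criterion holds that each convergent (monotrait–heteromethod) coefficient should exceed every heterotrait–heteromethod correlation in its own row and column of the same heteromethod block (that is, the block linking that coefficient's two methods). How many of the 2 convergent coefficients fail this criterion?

Convergent coefficients and their comparison sets:
Neu (methods 1·2): 0.43 vs {0.17, 0.31} → pass.
WM (methods 1·2): 0.41 vs {0.31, 0.17} → pass.
0 of 2 fail.

0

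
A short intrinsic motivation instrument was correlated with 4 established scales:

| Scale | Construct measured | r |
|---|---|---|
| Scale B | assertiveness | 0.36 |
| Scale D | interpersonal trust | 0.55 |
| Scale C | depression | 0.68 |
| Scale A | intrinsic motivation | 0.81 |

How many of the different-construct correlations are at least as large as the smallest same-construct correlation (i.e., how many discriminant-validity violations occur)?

Convergent (same construct = intrinsic motivation): Scale A.
Smallest convergent = 0.81. Discriminant values: 0.36, 0.55, 0.68; count ≥ 0.81 → 0.

0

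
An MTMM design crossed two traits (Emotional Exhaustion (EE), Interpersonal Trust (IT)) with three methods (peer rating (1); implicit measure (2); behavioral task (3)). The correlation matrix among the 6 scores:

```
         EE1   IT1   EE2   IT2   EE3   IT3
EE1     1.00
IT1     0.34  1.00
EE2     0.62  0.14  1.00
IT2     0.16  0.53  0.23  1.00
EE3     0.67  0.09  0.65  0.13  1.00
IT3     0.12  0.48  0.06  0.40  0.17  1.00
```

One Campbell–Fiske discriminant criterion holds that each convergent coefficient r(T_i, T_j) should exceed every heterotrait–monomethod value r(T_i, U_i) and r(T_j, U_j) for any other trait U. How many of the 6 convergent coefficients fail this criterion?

0

Checking each validity diagonal entry against its comparison values:
EE (methods 1·2): 0.62 vs {0.34, 0.23} → pass.
EE (methods 1·3): 0.67 vs {0.34, 0.17} → pass.
EE (methods 2·3): 0.65 vs {0.23, 0.17} → pass.
IT (methods 1·2): 0.53 vs {0.34, 0.23} → pass.
IT (methods 1·3): 0.48 vs {0.34, 0.17} → pass.
IT (methods 2·3): 0.40 vs {0.23, 0.17} → pass.
0 of 6 fail.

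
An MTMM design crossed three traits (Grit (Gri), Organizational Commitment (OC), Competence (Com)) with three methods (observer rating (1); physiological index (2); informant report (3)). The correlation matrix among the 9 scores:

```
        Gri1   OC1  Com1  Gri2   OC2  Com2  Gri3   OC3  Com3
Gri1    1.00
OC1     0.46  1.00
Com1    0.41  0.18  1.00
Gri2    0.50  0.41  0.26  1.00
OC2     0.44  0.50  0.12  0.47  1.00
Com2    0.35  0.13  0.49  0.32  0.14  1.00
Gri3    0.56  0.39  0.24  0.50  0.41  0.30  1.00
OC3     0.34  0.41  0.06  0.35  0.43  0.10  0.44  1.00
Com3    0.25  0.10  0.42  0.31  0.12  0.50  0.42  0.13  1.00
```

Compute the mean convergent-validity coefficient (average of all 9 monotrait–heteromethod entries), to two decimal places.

0.48

Convergent values: 0.50, 0.56, 0.50, 0.50, 0.41, 0.43, 0.49, 0.42, 0.50; mean = 4.31/9 = 0.48.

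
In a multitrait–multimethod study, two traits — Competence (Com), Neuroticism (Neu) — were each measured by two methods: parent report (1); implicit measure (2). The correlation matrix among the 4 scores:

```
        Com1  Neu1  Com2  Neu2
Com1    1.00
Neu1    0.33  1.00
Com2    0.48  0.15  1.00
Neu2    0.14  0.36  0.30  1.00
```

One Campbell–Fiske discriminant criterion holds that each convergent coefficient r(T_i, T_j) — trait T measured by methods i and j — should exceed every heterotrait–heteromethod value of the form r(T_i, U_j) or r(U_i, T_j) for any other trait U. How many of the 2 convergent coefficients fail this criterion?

Convergent coefficients and their comparison sets:
Com (methods 1·2): 0.48 vs {0.14, 0.15} → pass.
Neu (methods 1·2): 0.36 vs {0.15, 0.14} → pass.
0 of 2 fail.

0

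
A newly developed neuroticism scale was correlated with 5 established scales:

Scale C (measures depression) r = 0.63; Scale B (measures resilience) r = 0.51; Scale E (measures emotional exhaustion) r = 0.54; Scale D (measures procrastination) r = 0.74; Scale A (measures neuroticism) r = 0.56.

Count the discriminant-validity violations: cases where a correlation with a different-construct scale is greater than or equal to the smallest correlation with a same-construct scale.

Convergent (same construct = neuroticism): Scale A.
Smallest convergent = 0.56. Discriminant values: 0.63, 0.51, 0.54, 0.74; count ≥ 0.56 → 2.

2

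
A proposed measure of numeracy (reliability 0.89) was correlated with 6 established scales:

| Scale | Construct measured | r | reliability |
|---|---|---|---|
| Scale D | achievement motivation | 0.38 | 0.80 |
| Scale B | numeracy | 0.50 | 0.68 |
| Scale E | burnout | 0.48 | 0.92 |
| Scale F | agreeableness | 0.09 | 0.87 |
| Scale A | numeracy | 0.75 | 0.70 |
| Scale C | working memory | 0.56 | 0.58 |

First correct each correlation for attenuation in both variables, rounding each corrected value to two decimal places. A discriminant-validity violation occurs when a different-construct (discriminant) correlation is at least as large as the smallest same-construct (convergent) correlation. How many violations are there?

1

Disattenuated r (r / √(r_scale · r_new)):
  Scale D (disc): 0.38 / √(0.80·0.89) = 0.45
  Scale B (conv): 0.50 / √(0.68·0.89) = 0.64
  Scale E (disc): 0.48 / √(0.92·0.89) = 0.53
  Scale F (disc): 0.09 / √(0.87·0.89) = 0.10
  Scale A (conv): 0.75 / √(0.70·0.89) = 0.95
  Scale C (disc): 0.56 / √(0.58·0.89) = 0.78
Smallest convergent = 0.64. Discriminant values: 0.45, 0.53, 0.10, 0.78; count ≥ 0.64 → 1.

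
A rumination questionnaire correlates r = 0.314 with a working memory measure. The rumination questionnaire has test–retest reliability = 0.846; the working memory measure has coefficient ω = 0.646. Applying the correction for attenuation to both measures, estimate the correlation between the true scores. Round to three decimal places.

0.425

r_true = r_obs / √(r_xx · r_yy) = 0.314 / √(0.846 × 0.646) = 0.314 / √0.546516 = 0.314 / 0.7393 ≈ 0.425.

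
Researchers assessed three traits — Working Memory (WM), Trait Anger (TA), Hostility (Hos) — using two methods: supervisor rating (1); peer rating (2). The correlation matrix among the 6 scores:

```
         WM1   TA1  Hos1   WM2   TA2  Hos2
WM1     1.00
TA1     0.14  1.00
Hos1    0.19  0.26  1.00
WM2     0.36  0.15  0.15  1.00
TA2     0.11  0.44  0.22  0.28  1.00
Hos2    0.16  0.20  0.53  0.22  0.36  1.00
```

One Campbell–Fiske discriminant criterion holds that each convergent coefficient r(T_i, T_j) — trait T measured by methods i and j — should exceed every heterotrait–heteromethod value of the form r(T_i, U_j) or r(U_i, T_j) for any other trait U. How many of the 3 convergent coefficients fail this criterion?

0

Checking each validity diagonal entry against its comparison values:
WM (methods 1·2): 0.36 vs {0.11, 0.15, 0.16, 0.15} → pass.
TA (methods 1·2): 0.44 vs {0.15, 0.11, 0.20, 0.22} → pass.
Hos (methods 1·2): 0.53 vs {0.15, 0.16, 0.22, 0.20} → pass.
0 of 3 fail.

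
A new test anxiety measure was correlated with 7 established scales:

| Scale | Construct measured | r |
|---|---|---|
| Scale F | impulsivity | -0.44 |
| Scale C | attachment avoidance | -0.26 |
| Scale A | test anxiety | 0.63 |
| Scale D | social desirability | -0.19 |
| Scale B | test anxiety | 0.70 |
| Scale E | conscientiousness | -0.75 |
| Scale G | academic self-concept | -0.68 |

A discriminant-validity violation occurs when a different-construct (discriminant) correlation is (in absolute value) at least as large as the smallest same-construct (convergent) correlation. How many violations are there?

2

Convergent (same construct = test anxiety): Scale A, Scale B.
Smallest convergent = 0.63. Discriminant |r|: 0.44, 0.26, 0.19, 0.75, 0.68; count ≥ 0.63 → 2.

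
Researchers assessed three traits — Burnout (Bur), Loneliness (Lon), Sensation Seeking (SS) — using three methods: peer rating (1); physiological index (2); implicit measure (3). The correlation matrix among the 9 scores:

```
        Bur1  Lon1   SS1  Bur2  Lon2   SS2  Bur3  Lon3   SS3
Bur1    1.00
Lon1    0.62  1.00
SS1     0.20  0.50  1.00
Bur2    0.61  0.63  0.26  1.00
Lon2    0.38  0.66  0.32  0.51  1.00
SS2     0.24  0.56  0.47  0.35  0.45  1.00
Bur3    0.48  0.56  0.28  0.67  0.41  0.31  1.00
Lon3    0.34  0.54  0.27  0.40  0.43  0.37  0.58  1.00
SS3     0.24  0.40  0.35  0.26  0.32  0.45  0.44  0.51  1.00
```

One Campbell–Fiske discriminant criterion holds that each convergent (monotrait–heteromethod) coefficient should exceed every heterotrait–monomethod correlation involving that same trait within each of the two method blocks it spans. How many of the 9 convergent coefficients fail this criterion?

Checking each validity diagonal entry against its comparison values:
Bur (methods 1·2): 0.61 vs {0.62, 0.51, 0.20, 0.35} → fail.
Bur (methods 1·3): 0.48 vs {0.62, 0.58, 0.20, 0.44} → fail.
Bur (methods 2·3): 0.67 vs {0.51, 0.58, 0.35, 0.44} → pass.
Lon (methods 1·2): 0.66 vs {0.62, 0.51, 0.50, 0.45} → pass.
Lon (methods 1·3): 0.54 vs {0.62, 0.58, 0.50, 0.51} → fail.
Lon (methods 2·3): 0.43 vs {0.51, 0.58, 0.45, 0.51} → fail.
SS (methods 1·2): 0.47 vs {0.20, 0.35, 0.50, 0.45} → fail.
SS (methods 1·3): 0.35 vs {0.20, 0.44, 0.50, 0.51} → fail.
SS (methods 2·3): 0.45 vs {0.35, 0.44, 0.45, 0.51} → fail.
7 of 9 fail.

7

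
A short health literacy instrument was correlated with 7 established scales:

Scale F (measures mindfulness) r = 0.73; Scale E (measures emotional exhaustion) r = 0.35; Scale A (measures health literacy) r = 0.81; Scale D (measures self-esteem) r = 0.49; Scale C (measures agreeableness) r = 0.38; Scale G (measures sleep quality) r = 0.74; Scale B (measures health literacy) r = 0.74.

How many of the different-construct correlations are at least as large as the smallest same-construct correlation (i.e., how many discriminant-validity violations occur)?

1

Convergent (same construct = health literacy): Scale A, Scale B.
Smallest convergent = 0.74. Discriminant values: 0.73, 0.35, 0.49, 0.38, 0.74; count ≥ 0.74 → 1.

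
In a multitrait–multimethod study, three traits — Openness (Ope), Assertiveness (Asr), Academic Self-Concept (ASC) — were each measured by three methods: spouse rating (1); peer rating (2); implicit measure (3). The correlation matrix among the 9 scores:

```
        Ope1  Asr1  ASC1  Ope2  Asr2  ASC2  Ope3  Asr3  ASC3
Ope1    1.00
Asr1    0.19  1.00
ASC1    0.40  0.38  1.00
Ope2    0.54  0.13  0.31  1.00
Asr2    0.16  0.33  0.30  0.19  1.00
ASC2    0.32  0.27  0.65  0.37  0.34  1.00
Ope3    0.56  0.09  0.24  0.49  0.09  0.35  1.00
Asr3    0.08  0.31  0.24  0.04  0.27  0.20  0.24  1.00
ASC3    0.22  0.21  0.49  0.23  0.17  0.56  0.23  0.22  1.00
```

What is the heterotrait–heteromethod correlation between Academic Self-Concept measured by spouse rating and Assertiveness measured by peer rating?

Different traits and methods: r(ASC1, Asr2) = 0.30.

0.30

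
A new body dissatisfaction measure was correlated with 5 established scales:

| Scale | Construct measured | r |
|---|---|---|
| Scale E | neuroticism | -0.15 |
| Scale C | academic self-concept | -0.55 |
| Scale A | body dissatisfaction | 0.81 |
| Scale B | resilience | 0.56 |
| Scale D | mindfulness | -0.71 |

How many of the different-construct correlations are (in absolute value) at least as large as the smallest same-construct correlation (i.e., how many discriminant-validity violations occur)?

Convergent (same construct = body dissatisfaction): Scale A.
Smallest convergent = 0.81. Discriminant |r|: 0.15, 0.55, 0.56, 0.71; count ≥ 0.81 → 0.

0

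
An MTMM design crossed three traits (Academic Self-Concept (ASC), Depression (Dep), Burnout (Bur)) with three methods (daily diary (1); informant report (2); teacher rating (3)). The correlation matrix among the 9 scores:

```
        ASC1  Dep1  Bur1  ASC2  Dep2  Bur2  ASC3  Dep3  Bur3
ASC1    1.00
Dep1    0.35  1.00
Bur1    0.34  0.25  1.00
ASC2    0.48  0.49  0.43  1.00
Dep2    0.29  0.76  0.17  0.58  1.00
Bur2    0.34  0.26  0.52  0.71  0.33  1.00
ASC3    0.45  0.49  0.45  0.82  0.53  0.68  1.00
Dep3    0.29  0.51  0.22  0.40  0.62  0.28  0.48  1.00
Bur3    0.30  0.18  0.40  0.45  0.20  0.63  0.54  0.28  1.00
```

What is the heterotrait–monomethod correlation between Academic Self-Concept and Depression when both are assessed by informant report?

0.58

Different traits, same method: r(ASC2, Dep2) = 0.58.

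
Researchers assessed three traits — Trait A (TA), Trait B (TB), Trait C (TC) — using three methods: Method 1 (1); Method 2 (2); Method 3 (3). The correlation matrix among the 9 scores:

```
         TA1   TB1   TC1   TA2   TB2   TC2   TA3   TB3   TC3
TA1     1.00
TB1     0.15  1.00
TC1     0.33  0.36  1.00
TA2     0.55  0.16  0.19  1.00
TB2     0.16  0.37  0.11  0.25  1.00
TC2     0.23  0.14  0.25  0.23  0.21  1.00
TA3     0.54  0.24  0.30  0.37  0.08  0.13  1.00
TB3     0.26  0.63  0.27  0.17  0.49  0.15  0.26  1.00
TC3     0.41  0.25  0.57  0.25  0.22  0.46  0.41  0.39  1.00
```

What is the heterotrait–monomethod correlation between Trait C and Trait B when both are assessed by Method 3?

0.39

Different traits, same method: r(TC3, TB3) = 0.39.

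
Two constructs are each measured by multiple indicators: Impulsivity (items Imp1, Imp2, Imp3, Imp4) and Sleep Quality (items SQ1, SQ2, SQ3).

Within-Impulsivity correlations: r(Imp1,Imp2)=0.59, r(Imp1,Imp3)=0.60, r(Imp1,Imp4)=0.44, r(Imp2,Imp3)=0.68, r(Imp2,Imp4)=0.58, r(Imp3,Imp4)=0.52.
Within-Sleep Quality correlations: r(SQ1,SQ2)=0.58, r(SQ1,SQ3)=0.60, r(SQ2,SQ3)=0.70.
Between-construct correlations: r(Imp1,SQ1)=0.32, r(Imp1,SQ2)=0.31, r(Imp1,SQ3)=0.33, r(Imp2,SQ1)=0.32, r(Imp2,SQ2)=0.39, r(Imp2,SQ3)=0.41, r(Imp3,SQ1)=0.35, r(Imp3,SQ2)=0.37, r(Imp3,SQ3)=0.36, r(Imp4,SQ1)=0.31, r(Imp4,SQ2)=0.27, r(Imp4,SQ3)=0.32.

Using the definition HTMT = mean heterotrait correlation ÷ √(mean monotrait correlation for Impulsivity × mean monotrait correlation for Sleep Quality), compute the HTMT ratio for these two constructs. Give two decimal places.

Mean between = 4.06/12 = 0.3383.
Mean within-Imp = 3.41/6 = 0.5683; mean within-SQ = 1.88/3 = 0.6267.
Geometric mean = √(0.5683 × 0.6267) = 0.5968.
HTMT = 0.3383 / 0.5968 = 0.57.

0.57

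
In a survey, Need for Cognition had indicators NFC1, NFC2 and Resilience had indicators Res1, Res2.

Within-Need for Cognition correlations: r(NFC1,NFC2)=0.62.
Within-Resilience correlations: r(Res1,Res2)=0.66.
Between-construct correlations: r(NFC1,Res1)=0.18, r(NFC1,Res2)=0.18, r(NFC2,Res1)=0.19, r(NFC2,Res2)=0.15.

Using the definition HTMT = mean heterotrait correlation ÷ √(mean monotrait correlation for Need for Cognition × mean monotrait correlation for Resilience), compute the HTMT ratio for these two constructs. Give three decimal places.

0.274

Mean between = 0.70/4 = 0.1750.
Mean within-NFC = 0.62/1 = 0.6200; mean within-Res = 0.66/1 = 0.6600.
Geometric mean = √(0.6200 × 0.6600) = 0.6397.
HTMT = 0.1750 / 0.6397 = 0.274.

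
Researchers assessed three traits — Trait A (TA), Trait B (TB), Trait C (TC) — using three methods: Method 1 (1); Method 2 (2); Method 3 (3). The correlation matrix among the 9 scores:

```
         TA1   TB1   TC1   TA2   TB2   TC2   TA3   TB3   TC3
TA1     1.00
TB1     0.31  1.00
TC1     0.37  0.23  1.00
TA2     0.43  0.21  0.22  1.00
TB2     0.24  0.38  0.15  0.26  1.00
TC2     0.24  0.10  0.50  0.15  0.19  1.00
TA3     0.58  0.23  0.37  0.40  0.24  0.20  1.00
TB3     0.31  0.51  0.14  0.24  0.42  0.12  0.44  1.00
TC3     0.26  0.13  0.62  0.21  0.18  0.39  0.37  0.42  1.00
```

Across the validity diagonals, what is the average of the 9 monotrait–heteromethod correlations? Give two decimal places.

Convergent values: 0.43, 0.58, 0.40, 0.38, 0.51, 0.42, 0.50, 0.62, 0.39; mean = 4.23/9 = 0.47.

0.47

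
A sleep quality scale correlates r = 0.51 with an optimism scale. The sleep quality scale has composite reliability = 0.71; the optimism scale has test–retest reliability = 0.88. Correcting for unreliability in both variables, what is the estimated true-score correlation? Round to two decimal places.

r_true = r_obs / √(r_xx · r_yy) = 0.51 / √(0.71 × 0.88) = 0.51 / √0.6248 = 0.51 / 0.7904 ≈ 0.65.

0.65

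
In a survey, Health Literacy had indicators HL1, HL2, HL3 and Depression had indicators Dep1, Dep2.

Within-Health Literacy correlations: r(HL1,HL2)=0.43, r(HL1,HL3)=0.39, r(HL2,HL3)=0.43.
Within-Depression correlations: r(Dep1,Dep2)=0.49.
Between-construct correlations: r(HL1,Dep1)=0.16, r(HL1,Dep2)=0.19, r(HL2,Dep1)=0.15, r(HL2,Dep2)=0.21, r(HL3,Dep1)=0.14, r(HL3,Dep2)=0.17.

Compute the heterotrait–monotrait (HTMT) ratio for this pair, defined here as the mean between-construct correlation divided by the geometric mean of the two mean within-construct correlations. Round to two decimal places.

0.38

Mean heterotrait r = 1.02/6 = 0.1700.
Mean within-HL = 1.25/3 = 0.4167; mean within-Dep = 0.49/1 = 0.4900.
Geometric mean = √(0.4167 × 0.4900) = 0.4519.
HTMT = 0.1700 / 0.4519 = 0.38.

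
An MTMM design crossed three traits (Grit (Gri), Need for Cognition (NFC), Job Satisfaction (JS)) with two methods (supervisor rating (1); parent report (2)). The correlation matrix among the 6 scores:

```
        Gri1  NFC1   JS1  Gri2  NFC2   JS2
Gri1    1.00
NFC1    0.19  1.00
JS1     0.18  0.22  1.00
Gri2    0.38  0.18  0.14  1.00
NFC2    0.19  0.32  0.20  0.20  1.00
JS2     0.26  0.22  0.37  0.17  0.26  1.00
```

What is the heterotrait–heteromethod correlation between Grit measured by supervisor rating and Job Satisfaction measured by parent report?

Different traits and methods: r(Gri1, JS2) = 0.26.

0.26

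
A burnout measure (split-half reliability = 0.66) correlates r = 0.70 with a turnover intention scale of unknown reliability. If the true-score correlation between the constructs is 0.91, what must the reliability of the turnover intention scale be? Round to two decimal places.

r_true = r_obs / √(r_xx · r_yy) ⇒ 0.91 = 0.70 / √(0.66 · r_yy).
√(0.66 · r_yy) = 0.70 / 0.91 = 0.7692; 0.66 · r_yy = 0.5917; r_yy = 0.5917 / 0.66 ≈ 0.90.

0.90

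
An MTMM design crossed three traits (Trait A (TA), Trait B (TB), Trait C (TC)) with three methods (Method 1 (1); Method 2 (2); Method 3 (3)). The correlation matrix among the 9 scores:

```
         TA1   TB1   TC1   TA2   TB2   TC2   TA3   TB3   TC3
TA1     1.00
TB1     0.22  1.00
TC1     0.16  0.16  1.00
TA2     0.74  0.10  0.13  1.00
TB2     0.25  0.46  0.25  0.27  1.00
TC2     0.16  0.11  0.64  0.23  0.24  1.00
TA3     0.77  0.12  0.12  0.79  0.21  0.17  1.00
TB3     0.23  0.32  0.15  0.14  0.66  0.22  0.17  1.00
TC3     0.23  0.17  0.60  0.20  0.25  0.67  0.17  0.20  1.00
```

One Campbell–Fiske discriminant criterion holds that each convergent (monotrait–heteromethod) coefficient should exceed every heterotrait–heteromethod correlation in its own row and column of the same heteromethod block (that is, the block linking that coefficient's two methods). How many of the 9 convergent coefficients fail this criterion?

0

Convergent coefficients and their comparison sets:
TA (methods 1·2): 0.74 vs {0.25, 0.10, 0.16, 0.13} → pass.
TA (methods 1·3): 0.77 vs {0.23, 0.12, 0.23, 0.12} → pass.
TA (methods 2·3): 0.79 vs {0.14, 0.21, 0.20, 0.17} → pass.
TB (methods 1·2): 0.46 vs {0.10, 0.25, 0.11, 0.25} → pass.
TB (methods 1·3): 0.32 vs {0.12, 0.23, 0.17, 0.15} → pass.
TB (methods 2·3): 0.66 vs {0.21, 0.14, 0.25, 0.22} → pass.
TC (methods 1·2): 0.64 vs {0.13, 0.16, 0.25, 0.11} → pass.
TC (methods 1·3): 0.60 vs {0.12, 0.23, 0.15, 0.17} → pass.
TC (methods 2·3): 0.67 vs {0.17, 0.20, 0.22, 0.25} → pass.
0 of 9 fail.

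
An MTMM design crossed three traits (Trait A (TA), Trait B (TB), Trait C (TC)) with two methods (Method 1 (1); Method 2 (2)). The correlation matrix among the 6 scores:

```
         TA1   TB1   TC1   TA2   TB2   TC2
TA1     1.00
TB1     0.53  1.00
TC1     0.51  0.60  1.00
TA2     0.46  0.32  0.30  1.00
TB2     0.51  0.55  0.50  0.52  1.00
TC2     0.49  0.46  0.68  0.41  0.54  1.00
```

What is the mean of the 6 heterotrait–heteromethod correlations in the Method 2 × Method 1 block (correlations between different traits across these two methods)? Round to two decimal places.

HTHM values (method 2 × method 1): 0.32, 0.30, 0.51, 0.50, 0.49, 0.46; mean = 2.58/6 = 0.43.

0.43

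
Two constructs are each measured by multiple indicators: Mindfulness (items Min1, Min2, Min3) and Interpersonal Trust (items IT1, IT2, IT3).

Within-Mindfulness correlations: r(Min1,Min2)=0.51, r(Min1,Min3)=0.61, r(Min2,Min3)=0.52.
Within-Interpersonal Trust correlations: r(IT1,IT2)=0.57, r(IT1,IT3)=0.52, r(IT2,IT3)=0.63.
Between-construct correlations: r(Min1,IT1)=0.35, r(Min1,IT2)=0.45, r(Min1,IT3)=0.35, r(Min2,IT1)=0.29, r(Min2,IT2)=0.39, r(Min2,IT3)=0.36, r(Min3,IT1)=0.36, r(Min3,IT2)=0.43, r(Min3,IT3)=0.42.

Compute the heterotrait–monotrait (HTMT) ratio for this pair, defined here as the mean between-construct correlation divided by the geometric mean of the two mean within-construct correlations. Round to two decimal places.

0.67

Mean heterotrait r = 3.40/9 = 0.3778.
Mean within-Min = 1.64/3 = 0.5467; mean within-IT = 1.72/3 = 0.5733.
Geometric mean = √(0.5467 × 0.5733) = 0.5598.
HTMT = 0.3778 / 0.5598 = 0.67.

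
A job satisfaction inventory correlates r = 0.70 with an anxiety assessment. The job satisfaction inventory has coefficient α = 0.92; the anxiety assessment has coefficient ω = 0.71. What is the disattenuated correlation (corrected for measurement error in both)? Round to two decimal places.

0.87

r_true = r_obs / √(r_xx · r_yy) = 0.70 / √(0.92 × 0.71) = 0.70 / √0.6532 = 0.70 / 0.8082 ≈ 0.87.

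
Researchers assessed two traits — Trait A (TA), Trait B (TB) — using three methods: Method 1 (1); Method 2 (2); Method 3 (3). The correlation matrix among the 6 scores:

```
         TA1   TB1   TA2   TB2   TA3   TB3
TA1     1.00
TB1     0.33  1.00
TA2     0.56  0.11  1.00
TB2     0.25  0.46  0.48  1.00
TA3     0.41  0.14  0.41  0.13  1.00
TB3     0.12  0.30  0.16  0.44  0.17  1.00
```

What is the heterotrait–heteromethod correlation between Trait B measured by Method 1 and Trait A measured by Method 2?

0.11

Different traits and methods: r(TB1, TA2) = 0.11.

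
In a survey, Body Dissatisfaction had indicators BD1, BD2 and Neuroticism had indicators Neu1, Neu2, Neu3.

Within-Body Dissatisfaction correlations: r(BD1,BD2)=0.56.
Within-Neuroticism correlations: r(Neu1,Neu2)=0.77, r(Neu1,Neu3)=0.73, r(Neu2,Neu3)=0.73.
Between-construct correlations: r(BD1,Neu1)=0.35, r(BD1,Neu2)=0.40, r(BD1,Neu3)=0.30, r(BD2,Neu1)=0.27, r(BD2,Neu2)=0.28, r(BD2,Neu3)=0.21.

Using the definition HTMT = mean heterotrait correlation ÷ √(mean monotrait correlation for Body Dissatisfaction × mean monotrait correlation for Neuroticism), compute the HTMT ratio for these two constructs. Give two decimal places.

Between-construct mean = 1.81/6 = 0.3017.
Mean within-BD = 0.56/1 = 0.5600; mean within-Neu = 2.23/3 = 0.7433.
Geometric mean = √(0.5600 × 0.7433) = 0.6452.
HTMT = 0.3017 / 0.6452 = 0.47.

0.47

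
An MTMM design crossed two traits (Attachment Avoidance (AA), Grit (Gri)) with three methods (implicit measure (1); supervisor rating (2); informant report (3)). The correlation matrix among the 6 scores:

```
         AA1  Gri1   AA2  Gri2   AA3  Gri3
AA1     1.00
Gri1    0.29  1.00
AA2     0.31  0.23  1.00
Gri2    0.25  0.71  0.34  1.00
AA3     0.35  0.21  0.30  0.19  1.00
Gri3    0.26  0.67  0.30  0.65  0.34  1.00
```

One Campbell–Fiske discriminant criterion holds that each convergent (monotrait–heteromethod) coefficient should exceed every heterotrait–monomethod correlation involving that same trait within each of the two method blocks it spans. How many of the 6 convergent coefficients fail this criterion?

2

Checking each validity diagonal entry against its comparison values:
AA (methods 1·2): 0.31 vs {0.29, 0.34} → fail.
AA (methods 1·3): 0.35 vs {0.29, 0.34} → pass.
AA (methods 2·3): 0.30 vs {0.34, 0.34} → fail.
Gri (methods 1·2): 0.71 vs {0.29, 0.34} → pass.
Gri (methods 1·3): 0.67 vs {0.29, 0.34} → pass.
Gri (methods 2·3): 0.65 vs {0.34, 0.34} → pass.
2 of 6 fail.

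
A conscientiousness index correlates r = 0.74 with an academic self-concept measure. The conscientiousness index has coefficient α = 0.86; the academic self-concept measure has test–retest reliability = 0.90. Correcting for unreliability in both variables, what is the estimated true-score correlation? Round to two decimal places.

r_true = r_obs / √(r_xx · r_yy) = 0.74 / √(0.86 × 0.90) = 0.74 / √0.7740 = 0.74 / 0.8798 ≈ 0.84.

0.84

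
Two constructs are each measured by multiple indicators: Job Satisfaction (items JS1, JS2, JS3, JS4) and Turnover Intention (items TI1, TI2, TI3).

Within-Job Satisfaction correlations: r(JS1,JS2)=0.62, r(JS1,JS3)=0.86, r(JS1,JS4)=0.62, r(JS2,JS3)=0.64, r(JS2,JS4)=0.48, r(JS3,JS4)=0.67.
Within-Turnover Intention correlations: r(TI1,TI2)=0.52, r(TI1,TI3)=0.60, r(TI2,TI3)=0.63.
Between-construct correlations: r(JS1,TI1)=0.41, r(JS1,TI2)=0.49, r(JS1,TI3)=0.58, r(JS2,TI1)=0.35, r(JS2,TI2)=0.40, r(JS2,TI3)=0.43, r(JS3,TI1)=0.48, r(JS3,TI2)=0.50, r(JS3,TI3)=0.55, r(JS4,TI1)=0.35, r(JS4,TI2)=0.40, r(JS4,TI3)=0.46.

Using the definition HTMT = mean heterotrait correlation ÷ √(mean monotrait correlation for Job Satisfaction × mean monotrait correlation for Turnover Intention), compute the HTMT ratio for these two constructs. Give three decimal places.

Mean between = 5.40/12 = 0.4500.
Mean within-JS = 3.89/6 = 0.6483; mean within-TI = 1.75/3 = 0.5833.
Geometric mean = √(0.6483 × 0.5833) = 0.6149.
HTMT = 0.4500 / 0.6149 = 0.732.

0.732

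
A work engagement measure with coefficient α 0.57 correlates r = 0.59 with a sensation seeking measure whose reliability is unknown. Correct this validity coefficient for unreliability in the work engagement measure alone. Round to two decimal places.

0.78

Single correction: r_c = r_obs / √r_xx = 0.59 / √0.57 = 0.59 / 0.7550 ≈ 0.78.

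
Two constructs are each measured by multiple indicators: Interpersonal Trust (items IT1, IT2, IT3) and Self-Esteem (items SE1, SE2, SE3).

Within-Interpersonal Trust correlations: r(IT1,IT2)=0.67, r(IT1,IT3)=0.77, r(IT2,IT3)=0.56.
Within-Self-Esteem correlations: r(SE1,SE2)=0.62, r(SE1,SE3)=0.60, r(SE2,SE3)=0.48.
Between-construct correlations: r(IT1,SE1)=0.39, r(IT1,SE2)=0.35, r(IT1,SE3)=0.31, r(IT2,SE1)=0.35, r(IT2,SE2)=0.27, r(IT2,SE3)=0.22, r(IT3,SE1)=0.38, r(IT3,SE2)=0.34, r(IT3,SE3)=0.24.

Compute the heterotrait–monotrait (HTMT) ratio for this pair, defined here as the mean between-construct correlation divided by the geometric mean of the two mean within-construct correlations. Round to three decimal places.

Between-construct mean = 2.85/9 = 0.3167.
Mean within-IT = 2.00/3 = 0.6667; mean within-SE = 1.70/3 = 0.5667.
Geometric mean = √(0.6667 × 0.5667) = 0.6147.
HTMT = 0.3167 / 0.6147 = 0.515.

0.515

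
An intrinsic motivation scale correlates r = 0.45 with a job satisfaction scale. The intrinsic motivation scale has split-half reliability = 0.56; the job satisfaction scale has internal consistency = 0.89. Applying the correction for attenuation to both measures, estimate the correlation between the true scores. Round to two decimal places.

r_true = r_obs / √(r_xx · r_yy) = 0.45 / √(0.56 × 0.89) = 0.45 / √0.4984 = 0.45 / 0.7060 ≈ 0.64.

0.64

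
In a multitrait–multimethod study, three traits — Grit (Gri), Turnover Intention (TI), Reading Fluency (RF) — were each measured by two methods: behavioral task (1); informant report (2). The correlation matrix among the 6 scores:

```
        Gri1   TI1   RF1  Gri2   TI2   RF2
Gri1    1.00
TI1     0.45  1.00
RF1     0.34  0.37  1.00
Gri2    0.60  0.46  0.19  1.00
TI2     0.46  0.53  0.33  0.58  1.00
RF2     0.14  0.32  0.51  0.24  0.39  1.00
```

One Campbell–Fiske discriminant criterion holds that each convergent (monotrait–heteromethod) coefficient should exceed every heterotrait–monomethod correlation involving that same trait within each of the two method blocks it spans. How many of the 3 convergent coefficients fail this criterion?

Convergent coefficients and their comparison sets:
Gri (methods 1·2): 0.60 vs {0.45, 0.58, 0.34, 0.24} → pass.
TI (methods 1·2): 0.53 vs {0.45, 0.58, 0.37, 0.39} → fail.
RF (methods 1·2): 0.51 vs {0.34, 0.24, 0.37, 0.39} → pass.
1 of 3 fail.

1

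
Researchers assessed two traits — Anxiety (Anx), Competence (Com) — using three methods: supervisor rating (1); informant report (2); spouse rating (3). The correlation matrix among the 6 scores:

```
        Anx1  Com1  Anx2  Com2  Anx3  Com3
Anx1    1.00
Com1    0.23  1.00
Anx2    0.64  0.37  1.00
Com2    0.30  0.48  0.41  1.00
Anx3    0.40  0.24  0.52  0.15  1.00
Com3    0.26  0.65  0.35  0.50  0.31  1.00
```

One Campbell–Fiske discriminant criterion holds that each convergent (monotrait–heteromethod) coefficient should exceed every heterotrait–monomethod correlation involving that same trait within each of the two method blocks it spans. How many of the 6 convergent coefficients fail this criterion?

Each convergent coefficient versus the relevant comparison correlations:
Anx (methods 1·2): 0.64 vs {0.23, 0.41} → pass.
Anx (methods 1·3): 0.40 vs {0.23, 0.31} → pass.
Anx (methods 2·3): 0.52 vs {0.41, 0.31} → pass.
Com (methods 1·2): 0.48 vs {0.23, 0.41} → pass.
Com (methods 1·3): 0.65 vs {0.23, 0.31} → pass.
Com (methods 2·3): 0.50 vs {0.41, 0.31} → pass.
0 of 6 fail.

0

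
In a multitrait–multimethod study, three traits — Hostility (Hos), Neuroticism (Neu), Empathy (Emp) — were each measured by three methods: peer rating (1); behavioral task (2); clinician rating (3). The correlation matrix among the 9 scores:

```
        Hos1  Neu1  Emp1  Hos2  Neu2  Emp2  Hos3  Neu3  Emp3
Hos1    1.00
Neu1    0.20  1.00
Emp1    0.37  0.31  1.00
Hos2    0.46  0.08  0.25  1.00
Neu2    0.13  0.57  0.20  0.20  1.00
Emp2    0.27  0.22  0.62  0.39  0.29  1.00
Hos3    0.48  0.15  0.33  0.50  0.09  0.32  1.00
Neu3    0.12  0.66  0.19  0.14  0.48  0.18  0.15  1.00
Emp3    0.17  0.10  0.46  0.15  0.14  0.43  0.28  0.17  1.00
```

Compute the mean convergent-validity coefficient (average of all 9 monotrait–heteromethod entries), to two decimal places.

0.52

Convergent values: 0.46, 0.48, 0.50, 0.57, 0.66, 0.48, 0.62, 0.46, 0.43; mean = 4.66/9 = 0.52.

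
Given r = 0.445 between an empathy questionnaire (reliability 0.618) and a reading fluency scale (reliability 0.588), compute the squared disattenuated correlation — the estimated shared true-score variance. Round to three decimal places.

Disattenuated r = 0.445 / √(0.618 × 0.588) = 0.445 / 0.6028 = 0.7382.
Shared true-score variance = 0.7382² = 0.5449 ≈ 0.545.

0.545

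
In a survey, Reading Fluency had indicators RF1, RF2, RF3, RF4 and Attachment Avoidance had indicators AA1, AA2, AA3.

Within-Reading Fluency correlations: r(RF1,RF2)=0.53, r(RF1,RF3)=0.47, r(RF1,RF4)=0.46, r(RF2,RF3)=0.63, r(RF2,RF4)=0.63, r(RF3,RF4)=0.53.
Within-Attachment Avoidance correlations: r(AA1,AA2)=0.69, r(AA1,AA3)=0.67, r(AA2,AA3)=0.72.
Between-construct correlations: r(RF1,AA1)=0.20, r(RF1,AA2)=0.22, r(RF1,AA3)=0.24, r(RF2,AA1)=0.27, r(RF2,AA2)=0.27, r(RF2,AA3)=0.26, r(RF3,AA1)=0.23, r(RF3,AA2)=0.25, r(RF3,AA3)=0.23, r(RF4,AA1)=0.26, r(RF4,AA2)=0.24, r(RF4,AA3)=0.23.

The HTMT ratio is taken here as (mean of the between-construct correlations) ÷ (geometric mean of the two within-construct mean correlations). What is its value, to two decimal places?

0.39

Mean between = 2.90/12 = 0.2417.
Mean within-RF = 3.25/6 = 0.5417; mean within-AA = 2.08/3 = 0.6933.
Geometric mean = √(0.5417 × 0.6933) = 0.6128.
HTMT = 0.2417 / 0.6128 = 0.39.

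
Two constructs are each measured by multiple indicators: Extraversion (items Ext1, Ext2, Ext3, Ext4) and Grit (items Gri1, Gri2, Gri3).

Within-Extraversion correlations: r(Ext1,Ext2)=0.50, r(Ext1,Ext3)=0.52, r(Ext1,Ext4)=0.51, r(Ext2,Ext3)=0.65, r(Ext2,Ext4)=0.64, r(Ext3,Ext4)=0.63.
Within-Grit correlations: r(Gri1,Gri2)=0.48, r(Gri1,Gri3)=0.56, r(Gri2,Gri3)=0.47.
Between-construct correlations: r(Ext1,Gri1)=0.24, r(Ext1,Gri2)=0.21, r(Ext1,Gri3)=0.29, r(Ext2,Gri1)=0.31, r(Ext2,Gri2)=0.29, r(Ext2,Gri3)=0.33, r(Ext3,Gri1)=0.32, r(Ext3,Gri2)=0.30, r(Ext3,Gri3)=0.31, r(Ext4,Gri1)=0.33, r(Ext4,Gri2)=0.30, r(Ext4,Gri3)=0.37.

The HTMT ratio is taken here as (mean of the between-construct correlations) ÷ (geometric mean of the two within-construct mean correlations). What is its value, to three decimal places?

Mean between = 3.60/12 = 0.3000.
Mean within-Ext = 3.45/6 = 0.5750; mean within-Gri = 1.51/3 = 0.5033.
Geometric mean = √(0.5750 × 0.5033) = 0.5380.
HTMT = 0.3000 / 0.5380 = 0.558.

0.558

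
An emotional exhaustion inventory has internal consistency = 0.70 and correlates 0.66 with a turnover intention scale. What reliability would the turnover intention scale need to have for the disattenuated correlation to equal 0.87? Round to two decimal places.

r_true = r_obs / √(r_xx · r_yy) ⇒ 0.87 = 0.66 / √(0.70 · r_yy).
√(0.70 · r_yy) = 0.66 / 0.87 = 0.7586; 0.70 · r_yy = 0.5755; r_yy = 0.5755 / 0.70 ≈ 0.82.

0.82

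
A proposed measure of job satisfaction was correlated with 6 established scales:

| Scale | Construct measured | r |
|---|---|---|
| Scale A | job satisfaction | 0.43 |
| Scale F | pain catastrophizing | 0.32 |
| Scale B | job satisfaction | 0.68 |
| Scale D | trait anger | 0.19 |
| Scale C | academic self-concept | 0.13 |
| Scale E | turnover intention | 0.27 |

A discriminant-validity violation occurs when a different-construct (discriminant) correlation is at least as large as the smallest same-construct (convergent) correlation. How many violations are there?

0

Convergent (same construct = job satisfaction): Scale A, Scale B.
Smallest convergent = 0.43. Discriminant values: 0.32, 0.19, 0.13, 0.27; count ≥ 0.43 → 0.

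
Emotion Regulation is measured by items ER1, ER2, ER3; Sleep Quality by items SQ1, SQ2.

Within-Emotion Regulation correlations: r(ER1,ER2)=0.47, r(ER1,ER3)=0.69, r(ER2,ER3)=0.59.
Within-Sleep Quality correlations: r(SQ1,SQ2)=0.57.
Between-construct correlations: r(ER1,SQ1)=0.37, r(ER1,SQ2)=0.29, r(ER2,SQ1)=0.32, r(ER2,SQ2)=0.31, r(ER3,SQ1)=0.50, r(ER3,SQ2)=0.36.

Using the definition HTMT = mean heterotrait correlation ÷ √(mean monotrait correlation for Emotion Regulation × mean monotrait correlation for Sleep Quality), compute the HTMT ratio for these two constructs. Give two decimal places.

0.62

Between-construct mean = 2.15/6 = 0.3583.
Mean within-ER = 1.75/3 = 0.5833; mean within-SQ = 0.57/1 = 0.5700.
Geometric mean = √(0.5833 × 0.5700) = 0.5766.
HTMT = 0.3583 / 0.5766 = 0.62.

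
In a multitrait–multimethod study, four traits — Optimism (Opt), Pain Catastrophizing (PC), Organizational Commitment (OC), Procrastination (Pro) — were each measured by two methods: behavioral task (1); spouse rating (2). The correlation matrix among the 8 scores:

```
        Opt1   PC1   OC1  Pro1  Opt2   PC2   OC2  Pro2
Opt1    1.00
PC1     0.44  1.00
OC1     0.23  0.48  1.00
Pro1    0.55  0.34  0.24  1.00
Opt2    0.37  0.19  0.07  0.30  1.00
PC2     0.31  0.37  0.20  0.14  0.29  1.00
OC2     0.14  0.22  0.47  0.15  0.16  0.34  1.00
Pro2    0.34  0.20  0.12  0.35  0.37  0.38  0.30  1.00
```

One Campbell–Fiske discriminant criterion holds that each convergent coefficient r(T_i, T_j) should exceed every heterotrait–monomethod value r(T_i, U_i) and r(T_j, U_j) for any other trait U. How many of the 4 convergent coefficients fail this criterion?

4

Checking each validity diagonal entry against its comparison values:
Opt (methods 1·2): 0.37 vs {0.44, 0.29, 0.23, 0.16, 0.55, 0.37} → fail.
PC (methods 1·2): 0.37 vs {0.44, 0.29, 0.48, 0.34, 0.34, 0.38} → fail.
OC (methods 1·2): 0.47 vs {0.23, 0.16, 0.48, 0.34, 0.24, 0.30} → fail.
Pro (methods 1·2): 0.35 vs {0.55, 0.37, 0.34, 0.38, 0.24, 0.30} → fail.
4 of 4 fail.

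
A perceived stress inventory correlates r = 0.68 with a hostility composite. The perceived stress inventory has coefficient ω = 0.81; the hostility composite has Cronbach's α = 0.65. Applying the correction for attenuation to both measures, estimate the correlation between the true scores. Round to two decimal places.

0.94

r_true = r_obs / √(r_xx · r_yy) = 0.68 / √(0.81 × 0.65) = 0.68 / √0.5265 = 0.68 / 0.7256 ≈ 0.94.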